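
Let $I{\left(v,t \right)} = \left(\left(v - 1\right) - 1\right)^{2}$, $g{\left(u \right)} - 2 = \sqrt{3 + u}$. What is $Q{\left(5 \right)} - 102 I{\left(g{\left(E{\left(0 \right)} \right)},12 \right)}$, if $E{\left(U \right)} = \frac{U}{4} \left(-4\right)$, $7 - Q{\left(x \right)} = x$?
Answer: $-304$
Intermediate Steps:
$Q{\left(x \right)} = 7 - x$
$E{\left(U \right)} = - U$ ($E{\left(U \right)} = U \frac{1}{4} \left(-4\right) = \frac{U}{4} \left(-4\right) = - U$)
$g{\left(u \right)} = 2 + \sqrt{3 + u}$
$I{\left(v,t \right)} = \left(-2 + v\right)^{2}$ ($I{\left(v,t \right)} = \left(\left(-1 + v\right) - 1\right)^{2} = \left(-2 + v\right)^{2}$)
$Q{\left(5 \right)} - 102 I{\left(g{\left(E{\left(0 \right)} \right)},12 \right)} = \left(7 - 5\right) - 102 \left(-2 + \left(2 + \sqrt{3 - 0}\right)\right)^{2} = \left(7 - 5\right) - 102 \left(-2 + \left(2 + \sqrt{3 + 0}\right)\right)^{2} = 2 - 102 \left(-2 + \left(2 + \sqrt{3}\right)\right)^{2} = 2 - 102 \left(\sqrt{3}\right)^{2} = 2 - 306 = -304$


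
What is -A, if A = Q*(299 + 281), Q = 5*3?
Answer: -8700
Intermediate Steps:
Q = 15
A = 8700 (A = 15*(299 + 281) = 15*580 = 8700)
-A = -1*8700 = -8700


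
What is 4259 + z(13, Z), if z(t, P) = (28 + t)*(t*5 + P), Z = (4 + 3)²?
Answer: 8933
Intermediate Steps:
Z = 49 (Z = 7² = 49)
z(t, P) = (28 + t)*(P + 5*t) (z(t, P) = (28 + t)*(5*t + P) = (28 + t)*(P + 5*t))
4259 + z(13, Z) = 4259 + (5*13² + 28*49 + 140*13 + 49*13) = 4259 + (5*169 + 1372 + 1820 + 637) = 4259 + (845 + 1372 + 1820 + 637) = 4259 + 4674 = 8933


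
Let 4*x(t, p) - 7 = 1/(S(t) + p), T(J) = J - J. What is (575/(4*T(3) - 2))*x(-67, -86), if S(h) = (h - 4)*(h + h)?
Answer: -37948275/75424 ≈ -503.13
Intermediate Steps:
S(h) = 2*h*(-4 + h) (S(h) = (-4 + h)*(2*h) = 2*h*(-4 + h))
T(J) = 0
x(t, p) = 7/4 + 1/(4*(p + 2*t*(-4 + t))) (x(t, p) = 7/4 + 1/(4*(2*t*(-4 + t) + p)) = 7/4 + 1/(4*(p + 2*t*(-4 + t))))
(575/(4*T(3) - 2))*x(-67, -86) = (575/(4*0 - 2))*((1 + 7*(-86) + 14*(-67)*(-4 - 67))/(4*(-86 + 2*(-67)*(-4 - 67)))) = (575/(0 - 2))*((1 - 602 + 14*(-67)*(-71))/(4*(-86 + 2*(-67)*(-71)))) = (575/(-2))*((1 - 602 + 66598)/(4*(-86 + 9514))) = (575*(-1/2))*((1/4)*65997/9428) = -575*65997/(8*9428) = -575/2*65997/37712 = -37948275/75424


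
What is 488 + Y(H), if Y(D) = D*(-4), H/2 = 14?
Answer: 376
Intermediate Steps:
H = 28 (H = 2*14 = 28)
Y(D) = -4*D
488 + Y(H) = 488 - 4*28 = 488 - 112 = 376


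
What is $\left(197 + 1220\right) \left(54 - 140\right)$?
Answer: $-121862$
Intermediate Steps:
$\left(197 + 1220\right) \left(54 - 140\right) = 1417 \left(54 - 140\right) = 1417 \left(-86\right) = -121862$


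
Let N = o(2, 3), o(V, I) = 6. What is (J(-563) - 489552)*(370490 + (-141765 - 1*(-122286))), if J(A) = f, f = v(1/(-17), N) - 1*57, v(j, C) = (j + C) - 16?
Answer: -2921648482764/17 ≈ -1.7186e+11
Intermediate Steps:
N = 6
v(j, C) = -16 + C + j (v(j, C) = (C + j) - 16 = -16 + C + j)
f = -1140/17 (f = (-16 + 6 + 1/(-17)) - 1*57 = (-16 + 6 - 1/17) - 57 = -171/17 - 57 = -1140/17 ≈ -67.059)
J(A) = -1140/17
(J(-563) - 489552)*(370490 + (-141765 - 1*(-122286))) = (-1140/17 - 489552)*(370490 + (-141765 - 1*(-122286))) = -8323524*(370490 + (-141765 + 122286))/17 = -8323524*(370490 - 19479)/17 = -8323524/17*351011 = -2921648482764/17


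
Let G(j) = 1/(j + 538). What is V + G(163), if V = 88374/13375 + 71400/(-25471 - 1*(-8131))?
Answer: 397069083/159389875 ≈ 2.4912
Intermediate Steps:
V = 566108/227375 (V = 88374*(1/13375) + 71400/(-25471 + 8131) = 88374/13375 + 71400/(-17340) = 88374/13375 + 71400*(-1/17340) = 88374/13375 - 70/17 = 566108/227375 ≈ 2.4898)
G(j) = 1/(538 + j)
V + G(163) = 566108/227375 + 1/(538 + 163) = 566108/227375 + 1/701 = 397069083/159389875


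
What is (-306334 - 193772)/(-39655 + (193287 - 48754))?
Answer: -250053/52439 ≈ -4.7685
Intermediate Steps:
(-306334 - 193772)/(-39655 + (193287 - 48754)) = -500106/(-39655 + 144533) = -500106/104878 = -500106*1/104878 = -250053/52439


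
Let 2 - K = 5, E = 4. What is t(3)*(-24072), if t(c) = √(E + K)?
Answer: -24072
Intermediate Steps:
K = -3 (K = 2 - 1*5 = 2 - 5 = -3)
t(c) = 1 (t(c) = √(4 - 3) = √1 = 1)
t(3)*(-24072) = 1*(-24072) = -24072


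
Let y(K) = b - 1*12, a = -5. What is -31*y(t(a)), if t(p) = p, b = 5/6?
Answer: 2077/6 ≈ 346.17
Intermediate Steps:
b = ⅚ (b = 5*(⅙) = ⅚ ≈ 0.83333)
y(K) = -67/6 (y(K) = ⅚ - 1*12 = ⅚ - 12 = -67/6)
-31*y(t(a)) = -31*(-67/6) = 2077/6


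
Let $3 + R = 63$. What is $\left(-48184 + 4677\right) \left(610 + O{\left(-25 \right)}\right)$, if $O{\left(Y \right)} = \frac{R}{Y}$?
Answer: $- \frac{132174266}{5} \approx -2.6435 \cdot 10^{7}$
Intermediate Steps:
$R = 60$ ($R = -3 + 63 = 60$)
$O{\left(Y \right)} = \frac{60}{Y}$
$\left(-48184 + 4677\right) \left(610 + O{\left(-25 \right)}\right) = \left(-48184 + 4677\right) \left(610 + \frac{60}{-25}\right) = - 43507 \left(610 + 60 \left(- \frac{1}{25}\right)\right) = - 43507 \left(610 - \frac{12}{5}\right) = \left(-43507\right) \frac{3038}{5} = - \frac{132174266}{5}$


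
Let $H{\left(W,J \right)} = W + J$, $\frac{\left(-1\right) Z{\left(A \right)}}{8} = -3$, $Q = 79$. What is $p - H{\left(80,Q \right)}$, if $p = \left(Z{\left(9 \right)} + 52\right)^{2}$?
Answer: $5617$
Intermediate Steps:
$Z{\left(A \right)} = 24$ ($Z{\left(A \right)} = \left(-8\right) \left(-3\right) = 24$)
$H{\left(W,J \right)} = J + W$
$p = 5776$ ($p = \left(24 + 52\right)^{2} = 76^{2} = 5776$)
$p - H{\left(80,Q \right)} = 5776 - \left(79 + 80\right) = 5776 - 159 = 5617$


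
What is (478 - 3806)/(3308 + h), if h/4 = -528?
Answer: -64/23 ≈ -2.7826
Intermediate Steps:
h = -2112 (h = 4*(-528) = -2112)
(478 - 3806)/(3308 + h) = (478 - 3806)/(3308 - 2112) = -3328/1196 = -3328*1/1196 = -64/23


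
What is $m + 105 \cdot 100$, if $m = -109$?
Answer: $10391$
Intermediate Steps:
$m + 105 \cdot 100 = -109 + 105 \cdot 100 = -109 + 10500 = 10391$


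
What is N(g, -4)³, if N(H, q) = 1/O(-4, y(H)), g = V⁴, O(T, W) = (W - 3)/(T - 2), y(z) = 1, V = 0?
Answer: 27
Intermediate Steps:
O(T, W) = (-3 + W)/(-2 + T)
g = 0 (g = 0⁴ = 0)
N(H, q) = 3 (N(H, q) = 1/((-3 + 1)/(-2 - 4)) = 1/(-2/(-6)) = 1/(-⅙*(-2)) = 1/(⅓) = 3)
N(g, -4)³ = 3³ = 27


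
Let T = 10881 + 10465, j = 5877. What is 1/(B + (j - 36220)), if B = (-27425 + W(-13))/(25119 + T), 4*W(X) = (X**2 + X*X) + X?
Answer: -37172/1127931871 ≈ -3.2956e-5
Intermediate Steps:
T = 21346
W(X) = X**2/2 + X/4 (W(X) = ((X**2 + X*X) + X)/4 = ((X**2 + X**2) + X)/4 = (2*X**2 + X)/4 = (X + 2*X**2)/4 = X**2/2 + X/4)
B = -21875/37172 (B = (-27425 + (1/4)*(-13)*(1 + 2*(-13)))/(25119 + 21346) = (-27425 + (1/4)*(-13)*(1 - 26))/46465 = (-27425 + (1/4)*(-13)*(-25))*(1/46465) = (-27425 + 325/4)*(1/46465) = -109375/4*1/46465 = -21875/37172 ≈ -0.58848)
1/(B + (j - 36220)) = 1/(-21875/37172 + (5877 - 36220)) = 1/(-21875/37172 - 30343) = 1/(-1127931871/37172) = -37172/1127931871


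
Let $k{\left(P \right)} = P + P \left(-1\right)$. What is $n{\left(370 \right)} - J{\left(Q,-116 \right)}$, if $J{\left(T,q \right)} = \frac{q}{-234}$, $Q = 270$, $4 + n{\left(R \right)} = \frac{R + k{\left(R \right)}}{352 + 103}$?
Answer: $- \frac{232}{63} \approx -3.6825$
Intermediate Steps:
$k{\left(P \right)} = 0$ ($k{\left(P \right)} = P - P = 0$)
$n{\left(R \right)} = -4 + \frac{R}{455}$ ($n{\left(R \right)} = -4 + \frac{R + 0}{352 + 103} = -4 + \frac{R}{455}$)
$J{\left(T,q \right)} = - \frac{q}{234}$ ($J{\left(T,q \right)} = q \left(- \frac{1}{234}\right) = - \frac{q}{234}$)
$n{\left(370 \right)} - J{\left(Q,-116 \right)} = \left(-4 + \frac{1}{455} \cdot 370\right) - \left(- \frac{1}{234}\right) \left(-116\right) = \left(-4 + \frac{74}{91}\right) - \frac{58}{117} = - \frac{290}{91} - \frac{58}{117} = - \frac{232}{63}$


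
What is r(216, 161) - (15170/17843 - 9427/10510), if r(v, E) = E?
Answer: 30201087991/187529930 ≈ 161.05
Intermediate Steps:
r(216, 161) - (15170/17843 - 9427/10510) = 161 - (15170/17843 - 9427/10510) = 161 - 1*(-8769261/187529930) = 161 + 8769261/187529930 = 30201087991/187529930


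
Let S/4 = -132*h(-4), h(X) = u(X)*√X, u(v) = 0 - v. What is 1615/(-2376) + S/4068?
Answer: -1615/2376 - 352*I/339 ≈ -0.67971 - 1.0383*I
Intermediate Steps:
u(v) = -v
h(X) = -X^(3/2) (h(X) = (-X)*√X = -X^(3/2))
S = -4224*I (S = 4*(-(-132)*(-4)^(3/2)) = 4*(-(-132)*(-8*I)) = 4*(-1056*I) = -4224*I ≈ -4224.0*I)
1615/(-2376) + S/4068 = 1615/(-2376) - 4224*I/4068 = 1615*(-1/2376) - 4224*I*(1/4068) = -1615/2376 - 352*I/339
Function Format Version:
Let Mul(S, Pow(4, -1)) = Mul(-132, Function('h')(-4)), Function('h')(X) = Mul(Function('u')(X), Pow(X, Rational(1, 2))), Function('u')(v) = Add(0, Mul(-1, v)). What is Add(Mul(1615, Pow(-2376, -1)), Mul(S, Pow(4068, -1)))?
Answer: Add(Rational(-1615, 2376), Mul(Rational(-352, 339), I)) ≈ Add(-0.67971, Mul(-1.0383, I))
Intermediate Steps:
Function('u')(v) = Mul(-1, v)
Function('h')(X) = Mul(-1, Pow(X, Rational(3, 2))) (Function('h')(X) = Mul(Mul(-1, X), Pow(X, Rational(1, 2))) = Mul(-1, Pow(X, Rational(3, 2))))
S = Mul(-4224, I) (S = Mul(4, Mul(-132, Mul(-1, Pow(-4, Rational(3, 2))))) = Mul(4, Mul(-132, Mul(-1, Mul(-8, I)))) = Mul(4, Mul(-132, Mul(8, I))) = Mul(4, Mul(-1056, I)) = Mul(-4224, I) ≈ Mul(-4224.0, I))
Add(Mul(1615, Pow(-2376, -1)), Mul(S, Pow(4068, -1))) = Add(Mul(1615, Pow(-2376, -1)), Mul(Mul(-4224, I), Pow(4068, -1))) = Add(Mul(1615, Rational(-1, 2376)), Mul(Mul(-4224, I), Rational(1, 4068))) = Add(Rational(-1615, 2376), Mul(Rational(-352, 339), I))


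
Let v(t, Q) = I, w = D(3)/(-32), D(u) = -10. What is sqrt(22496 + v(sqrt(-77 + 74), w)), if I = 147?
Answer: sqrt(22643) ≈ 150.48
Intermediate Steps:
w = 5/16 (w = -10/(-32) = -10*(-1/32) = 5/16 ≈ 0.31250)
v(t, Q) = 147
sqrt(22496 + v(sqrt(-77 + 74), w)) = sqrt(22496 + 147) = sqrt(22643)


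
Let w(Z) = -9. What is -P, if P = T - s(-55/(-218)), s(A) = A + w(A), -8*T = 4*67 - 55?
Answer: 15589/872 ≈ 17.877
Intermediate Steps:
T = -213/8 (T = -(4*67 - 55)/8 = -(268 - 55)/8 = -⅛*213 = -213/8 ≈ -26.625)
s(A) = -9 + A (s(A) = A - 9 = -9 + A)
P = -15589/872 (P = -213/8 - (-9 - 55/(-218)) = -213/8 - (-9 - 55*(-1/218)) = -213/8 - (-9 + 55/218) = -213/8 - 1*(-1907/218) = -213/8 + 1907/218 = -15589/872 ≈ -17.877)
-P = -1*(-15589/872) = 15589/872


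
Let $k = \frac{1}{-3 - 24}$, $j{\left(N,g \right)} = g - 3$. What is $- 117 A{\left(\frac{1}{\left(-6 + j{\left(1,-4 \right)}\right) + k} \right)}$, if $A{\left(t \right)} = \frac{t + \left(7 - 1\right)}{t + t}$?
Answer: $\frac{9035}{2} \approx 4517.5$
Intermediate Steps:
$j{\left(N,g \right)} = -3 + g$
$k = - \frac{1}{27}$ ($k = \frac{1}{-27} = - \frac{1}{27} \approx -0.037037$)
$A{\left(t \right)} = \frac{6 + t}{2 t}$ ($A{\left(t \right)} = \frac{t + 6}{2 t} = \left(6 + t\right) \frac{1}{2 t} = \frac{6 + t}{2 t}$)
$- 117 A{\left(\frac{1}{\left(-6 + j{\left(1,-4 \right)}\right) + k} \right)} = - 117 \frac{6 + \frac{1}{\left(-6 - 7\right) - \frac{1}{27}}}{2 \frac{1}{\left(-6 - 7\right) - \frac{1}{27}}} = - 117 \frac{6 + \frac{1}{-13 - \frac{1}{27}}}{2 \frac{1}{-13 - \frac{1}{27}}} = - 117 \frac{6 + \frac{1}{- \frac{352}{27}}}{2 \frac{1}{- \frac{352}{27}}} = - 117 \frac{6 - \frac{27}{352}}{2 \left(- \frac{27}{352}\right)} = - 117 \cdot \frac{1}{2} \left(- \frac{352}{27}\right) \frac{2085}{352} = \left(-117\right) \left(- \frac{695}{18}\right) = \frac{9035}{2}$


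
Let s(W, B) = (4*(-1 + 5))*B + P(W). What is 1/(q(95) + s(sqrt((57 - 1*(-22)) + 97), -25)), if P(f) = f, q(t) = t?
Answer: -305/92849 - 4*sqrt(11)/92849 ≈ -0.0034278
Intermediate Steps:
s(W, B) = W + 16*B (s(W, B) = (4*(-1 + 5))*B + W = (4*4)*B + W = 16*B + W = W + 16*B)
1/(q(95) + s(sqrt((57 - 1*(-22)) + 97), -25)) = 1/(95 + (sqrt((57 - 1*(-22)) + 97) + 16*(-25))) = 1/(95 + (sqrt((57 + 22) + 97) - 400)) = 1/(95 + (sqrt(79 + 97) - 400)) = 1/(95 + (sqrt(176) - 400)) = 1/(95 + (4*sqrt(11) - 400)) = 1/(95 + (-400 + 4*sqrt(11))) = 1/(-305 + 4*sqrt(11))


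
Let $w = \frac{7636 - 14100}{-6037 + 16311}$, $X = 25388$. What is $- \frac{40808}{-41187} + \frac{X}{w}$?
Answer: $- \frac{1342850174929}{33279096} \approx -40351.0$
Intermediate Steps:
$w = - \frac{3232}{5137}$ ($w = - \frac{6464}{10274} = \left(-6464\right) \frac{1}{10274} = - \frac{3232}{5137} \approx -0.62916$)
$- \frac{40808}{-41187} + \frac{X}{w} = - \frac{40808}{-41187} + \frac{25388}{- \frac{3232}{5137}} = \left(-40808\right) \left(- \frac{1}{41187}\right) + 25388 \left(- \frac{5137}{3232}\right) = \frac{40808}{41187} - \frac{32604539}{808} = - \frac{1342850174929}{33279096}$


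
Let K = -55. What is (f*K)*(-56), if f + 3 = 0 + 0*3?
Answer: -9240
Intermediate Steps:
f = -3 (f = -3 + (0 + 0*3) = -3 + (0 + 0) = -3 + 0 = -3)
(f*K)*(-56) = -3*(-55)*(-56) = 165*(-56) = -9240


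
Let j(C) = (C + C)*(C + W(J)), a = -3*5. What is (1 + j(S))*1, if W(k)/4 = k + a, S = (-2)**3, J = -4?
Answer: 1345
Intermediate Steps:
S = -8
a = -15
W(k) = -60 + 4*k (W(k) = 4*(k - 15) = 4*(-15 + k) = -60 + 4*k)
j(C) = 2*C*(-76 + C) (j(C) = (C + C)*(C + (-60 + 4*(-4))) = (2*C)*(C + (-60 - 16)) = (2*C)*(C - 76) = (2*C)*(-76 + C) = 2*C*(-76 + C))
(1 + j(S))*1 = (1 + 2*(-8)*(-76 - 8))*1 = (1 + 2*(-8)*(-84))*1 = (1 + 1344)*1 = 1345*1 = 1345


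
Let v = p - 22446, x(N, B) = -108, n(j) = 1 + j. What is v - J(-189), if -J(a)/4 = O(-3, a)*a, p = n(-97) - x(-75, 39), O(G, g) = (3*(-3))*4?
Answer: 4782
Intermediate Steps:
O(G, g) = -36 (O(G, g) = -9*4 = -36)
p = 12 (p = (1 - 97) - 1*(-108) = -96 + 108 = 12)
J(a) = 144*a (J(a) = -(-144)*a = 144*a)
v = -22434 (v = 12 - 22446 = -22434)
v - J(-189) = -22434 - 144*(-189) = -22434 - 1*(-27216) = -22434 + 27216 = 4782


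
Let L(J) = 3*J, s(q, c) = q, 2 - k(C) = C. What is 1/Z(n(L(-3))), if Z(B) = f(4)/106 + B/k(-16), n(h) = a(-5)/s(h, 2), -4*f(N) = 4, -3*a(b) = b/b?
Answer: -12879/95 ≈ -135.57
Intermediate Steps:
k(C) = 2 - C
a(b) = -1/3 (a(b) = -b/(3*b) = -1/3*1 = -1/3)
f(N) = -1 (f(N) = -1/4*4 = -1)
n(h) = -1/(3*h)
Z(B) = -1/106 + B/18 (Z(B) = -1/106 + B/(2 - 1*(-16)) = -1*1/106 + B/(2 + 16) = -1/106 + B/18)
1/Z(n(L(-3))) = 1/(-1/106 + (-1/(3*(3*(-3))))/18) = 1/(-1/106 + (-1/3/(-9))/18) = 1/(-1/106 + (-1/3*(-1/9))/18) = 1/(-1/106 + (1/18)*(1/27)) = 1/(-1/106 + 1/486) = 1/(-95/12879) = -12879/95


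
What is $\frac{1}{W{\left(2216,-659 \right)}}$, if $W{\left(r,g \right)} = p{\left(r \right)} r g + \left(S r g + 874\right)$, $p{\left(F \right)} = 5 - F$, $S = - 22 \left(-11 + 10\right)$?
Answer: $\frac{1}{3196693890} \approx 3.1282 \cdot 10^{-10}$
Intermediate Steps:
$S = 22$ ($S = \left(-22\right) \left(-1\right) = 22$)
$W{\left(r,g \right)} = 874 + 22 g r + g r \left(5 - r\right)$ ($W{\left(r,g \right)} = \left(5 - r\right) r g + \left(22 r g + 874\right) = r \left(5 - r\right) g + \left(22 g r + 874\right) = g r \left(5 - r\right) + \left(874 + 22 g r\right) = 874 + 22 g r + g r \left(5 - r\right)$)
$\frac{1}{W{\left(2216,-659 \right)}} = \frac{1}{874 - - 659 \cdot 2216^{2} + 27 \left(-659\right) 2216} = \frac{1}{874 - \left(-659\right) 4910656 - 39429288} = \frac{1}{874 + 3236122304 - 39429288} = \frac{1}{3196693890}$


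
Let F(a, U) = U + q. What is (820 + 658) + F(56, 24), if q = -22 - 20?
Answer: 1460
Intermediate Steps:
q = -42
F(a, U) = -42 + U (F(a, U) = U - 42 = -42 + U)
(820 + 658) + F(56, 24) = (820 + 658) + (-42 + 24) = 1478 - 18 = 1460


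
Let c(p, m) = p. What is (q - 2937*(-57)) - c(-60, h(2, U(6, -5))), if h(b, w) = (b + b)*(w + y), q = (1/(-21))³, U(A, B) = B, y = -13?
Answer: 1550930408/9261 ≈ 1.6747e+5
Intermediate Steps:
q = -1/9261 (q = (-1/21)³ = -1/9261 ≈ -0.00010798)
h(b, w) = 2*b*(-13 + w) (h(b, w) = (b + b)*(w - 13) = (2*b)*(-13 + w) = 2*b*(-13 + w))
(q - 2937*(-57)) - c(-60, h(2, U(6, -5))) = (-1/9261 - 2937*(-57)) - 1*(-60) = (-1/9261 + 167409) + 60 = 1550374748/9261 + 60 = 1550930408/9261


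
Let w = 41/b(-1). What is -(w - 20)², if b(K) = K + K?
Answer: -6561/4 ≈ -1640.3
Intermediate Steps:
b(K) = 2*K
w = -41/2 (w = 41/((2*(-1))) = 41/(-2) = 41*(-½) = -41/2 ≈ -20.500)
-(w - 20)² = -(-41/2 - 20)² = -(-81/2)² = -1*6561/4 = -6561/4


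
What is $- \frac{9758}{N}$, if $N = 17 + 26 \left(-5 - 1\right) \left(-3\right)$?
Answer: $- \frac{9758}{485} \approx -20.12$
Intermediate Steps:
$N = 485$ ($N = 17 + 26 \left(\left(-6\right) \left(-3\right)\right) = 17 + 26 \cdot 18 = 17 + 468 = 485$)
$- \frac{9758}{N} = - \frac{9758}{485}$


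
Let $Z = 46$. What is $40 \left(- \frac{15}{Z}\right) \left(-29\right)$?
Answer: $\frac{8700}{23} \approx 378.26$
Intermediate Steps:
$40 \left(- \frac{15}{Z}\right) \left(-29\right) = 40 \left(- \frac{15}{46}\right) \left(-29\right) = \left(- \frac{300}{23}\right) \left(-29\right) = \frac{8700}{23}$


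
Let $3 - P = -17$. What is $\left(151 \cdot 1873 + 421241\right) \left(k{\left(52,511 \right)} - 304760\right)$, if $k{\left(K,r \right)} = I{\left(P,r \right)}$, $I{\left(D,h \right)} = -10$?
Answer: $-214577585280$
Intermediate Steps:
$P = 20$ ($P = 3 - -17 = 3 + 17 = 20$)
$k{\left(K,r \right)} = -10$
$\left(151 \cdot 1873 + 421241\right) \left(k{\left(52,511 \right)} - 304760\right) = \left(151 \cdot 1873 + 421241\right) \left(-10 - 304760\right) = \left(282823 + 421241\right) \left(-304770\right) = 704064 \left(-304770\right) = -214577585280$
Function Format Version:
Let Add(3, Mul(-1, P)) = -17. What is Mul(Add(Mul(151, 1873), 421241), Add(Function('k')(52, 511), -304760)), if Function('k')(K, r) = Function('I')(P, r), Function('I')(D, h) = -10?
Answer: -214577585280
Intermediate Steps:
P = 20 (P = Add(3, Mul(-1, -17)) = Add(3, 17) = 20)
Function('k')(K, r) = -10
Mul(Add(Mul(151, 1873), 421241), Add(Function('k')(52, 511), -304760)) = Mul(Add(Mul(151, 1873), 421241), Add(-10, -304760)) = Mul(Add(282823, 421241), -304770) = Mul(704064, -304770) = -214577585280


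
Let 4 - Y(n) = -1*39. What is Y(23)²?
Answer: 1849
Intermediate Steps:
Y(n) = 43 (Y(n) = 4 - (-1)*39 = 4 - 1*(-39) = 4 + 39 = 43)
Y(23)² = 43² = 1849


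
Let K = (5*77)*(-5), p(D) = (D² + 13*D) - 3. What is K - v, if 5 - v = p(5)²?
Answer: 5639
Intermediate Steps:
p(D) = -3 + D² + 13*D
v = -7564 (v = 5 - (-3 + 5² + 13*5)² = 5 - (-3 + 25 + 65)² = 5 - 1*87² = 5 - 1*7569 = 5 - 7569 = -7564)
K = -1925 (K = 385*(-5) = -1925)
K - v = -1925 - 1*(-7564) = -1925 + 7564 = 5639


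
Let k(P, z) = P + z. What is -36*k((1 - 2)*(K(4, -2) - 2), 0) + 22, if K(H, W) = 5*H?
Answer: 670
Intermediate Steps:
-36*k((1 - 2)*(K(4, -2) - 2), 0) + 22 = -36*((1 - 2)*(5*4 - 2) + 0) + 22 = -36*(-(20 - 2) + 0) + 22 = -36*(-1*18 + 0) + 22 = -36*(-18 + 0) + 22 = -36*(-18) + 22 = 648 + 22 = 670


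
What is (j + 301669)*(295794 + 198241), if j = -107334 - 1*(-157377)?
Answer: 173758037920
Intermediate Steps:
j = 50043 (j = -107334 + 157377 = 50043)
(j + 301669)*(295794 + 198241) = (50043 + 301669)*(295794 + 198241) = 351712*494035 = 173758037920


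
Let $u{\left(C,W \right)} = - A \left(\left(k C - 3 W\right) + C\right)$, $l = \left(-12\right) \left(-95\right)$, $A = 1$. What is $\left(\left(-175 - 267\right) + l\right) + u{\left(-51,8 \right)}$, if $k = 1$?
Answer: $824$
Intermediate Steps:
$l = 1140$
$u{\left(C,W \right)} = - 2 C + 3 W$ ($u{\left(C,W \right)} = \left(-1\right) 1 \left(\left(1 C - 3 W\right) + C\right) = - (\left(C - 3 W\right) + C) = - (- 3 W + 2 C) = - 2 C + 3 W$)
$\left(\left(-175 - 267\right) + l\right) + u{\left(-51,8 \right)} = \left(\left(-175 - 267\right) + 1140\right) + \left(\left(-2\right) \left(-51\right) + 3 \cdot 8\right) = \left(-442 + 1140\right) + \left(102 + 24\right) = 698 + 126 = 824$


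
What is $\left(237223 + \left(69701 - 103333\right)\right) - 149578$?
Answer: $54013$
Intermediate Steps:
$\left(237223 + \left(69701 - 103333\right)\right) - 149578 = \left(237223 - 33632\right) - 149578 = 203591 - 149578 = 54013$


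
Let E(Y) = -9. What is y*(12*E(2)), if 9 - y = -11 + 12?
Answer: -864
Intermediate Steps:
y = 8 (y = 9 - (-11 + 12) = 9 - 1*1 = 9 - 1 = 8)
y*(12*E(2)) = 8*(12*(-9)) = 8*(-108) = -864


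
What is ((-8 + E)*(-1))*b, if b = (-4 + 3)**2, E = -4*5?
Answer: 28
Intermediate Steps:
E = -20
b = 1 (b = (-1)**2 = 1)
((-8 + E)*(-1))*b = ((-8 - 20)*(-1))*1 = -28*(-1)*1 = 28*1 = 28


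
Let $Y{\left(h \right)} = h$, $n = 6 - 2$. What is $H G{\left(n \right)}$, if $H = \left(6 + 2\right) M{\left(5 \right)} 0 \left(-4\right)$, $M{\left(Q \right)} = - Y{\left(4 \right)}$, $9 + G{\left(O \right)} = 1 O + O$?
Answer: $0$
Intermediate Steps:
$n = 4$ ($n = 6 - 2 = 4$)
$G{\left(O \right)} = -9 + 2 O$ ($G{\left(O \right)} = -9 + \left(1 O + O\right) = -9 + \left(O + O\right) = -9 + 2 O$)
$M{\left(Q \right)} = -4$ ($M{\left(Q \right)} = \left(-1\right) 4 = -4$)
$H = 0$ ($H = \left(6 + 2\right) \left(-4\right) 0 \left(-4\right) = 8 \left(-4\right) 0 \left(-4\right) = \left(-32\right) 0 \left(-4\right) = 0 \left(-4\right) = 0$)
$H G{\left(n \right)} = 0 \left(-9 + 2 \cdot 4\right) = 0 \left(-9 + 8\right) = 0 \left(-1\right) = 0$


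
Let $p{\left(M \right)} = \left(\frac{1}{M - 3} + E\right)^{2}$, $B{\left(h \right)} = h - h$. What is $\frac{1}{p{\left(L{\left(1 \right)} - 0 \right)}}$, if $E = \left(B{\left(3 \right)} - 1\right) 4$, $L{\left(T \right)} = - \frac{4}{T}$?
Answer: $\frac{49}{841} \approx 0.058264$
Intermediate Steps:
$B{\left(h \right)} = 0$
$E = -4$ ($E = \left(0 - 1\right) 4 = \left(-1\right) 4 = -4$)
$p{\left(M \right)} = \left(-4 + \frac{1}{-3 + M}\right)^{2}$ ($p{\left(M \right)} = \left(\frac{1}{M - 3} - 4\right)^{2} = \left(\frac{1}{-3 + M} - 4\right)^{2} = \left(-4 + \frac{1}{-3 + M}\right)^{2}$)
$\frac{1}{p{\left(L{\left(1 \right)} - 0 \right)}} = \frac{1}{\left(-13 + 4 \left(- \frac{4}{1} - 0\right)\right)^{2} \frac{1}{\left(-3 - \frac{4}{1}\right)^{2}}} = \frac{1}{\left(-13 + 4 \left(\left(-4\right) 1 + 0\right)\right)^{2} \frac{1}{\left(-3 + \left(\left(-4\right) 1 + 0\right)\right)^{2}}} = \frac{1}{\left(-13 + 4 \left(-4 + 0\right)\right)^{2} \frac{1}{\left(-3 + \left(-4 + 0\right)\right)^{2}}} = \frac{1}{\left(-13 + 4 \left(-4\right)\right)^{2} \frac{1}{\left(-3 - 4\right)^{2}}} = \frac{1}{\left(-13 - 16\right)^{2} \cdot \frac{1}{49}} = \frac{1}{\left(-29\right)^{2} \cdot \frac{1}{49}} = \frac{1}{841 \cdot \frac{1}{49}} = \frac{1}{\frac{841}{49}} = \frac{49}{841}$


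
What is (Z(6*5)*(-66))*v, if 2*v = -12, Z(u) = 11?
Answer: 4356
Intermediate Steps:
v = -6 (v = (½)*(-12) = -6)
(Z(6*5)*(-66))*v = (11*(-66))*(-6) = -726*(-6) = 4356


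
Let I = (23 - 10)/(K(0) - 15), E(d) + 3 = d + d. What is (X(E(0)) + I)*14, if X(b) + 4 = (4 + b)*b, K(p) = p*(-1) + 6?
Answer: -1064/9 ≈ -118.22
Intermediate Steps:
E(d) = -3 + 2*d (E(d) = -3 + (d + d) = -3 + 2*d)
K(p) = 6 - p (K(p) = -p + 6 = 6 - p)
X(b) = -4 + b*(4 + b) (X(b) = -4 + (4 + b)*b = -4 + b*(4 + b))
I = -13/9 (I = (23 - 10)/((6 - 1*0) - 15) = 13/((6 + 0) - 15) = 13/(6 - 15) = 13/(-9) = 13*(-⅑) = -13/9 ≈ -1.4444)
(X(E(0)) + I)*14 = ((-4 + (-3 + 2*0)² + 4*(-3 + 2*0)) - 13/9)*14 = ((-4 + (-3 + 0)² + 4*(-3 + 0)) - 13/9)*14 = ((-4 + (-3)² + 4*(-3)) - 13/9)*14 = ((-4 + 9 - 12) - 13/9)*14 = (-7 - 13/9)*14 = -76/9*14 = -1064/9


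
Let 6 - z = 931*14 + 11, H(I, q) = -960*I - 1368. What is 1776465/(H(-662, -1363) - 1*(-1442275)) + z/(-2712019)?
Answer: 4844881364488/5631309476113 ≈ 0.86035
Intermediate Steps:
H(I, q) = -1368 - 960*I
z = -13039 (z = 6 - (931*14 + 11) = 6 - (13034 + 11) = 6 - 1*13045 = 6 - 13045 = -13039)
1776465/(H(-662, -1363) - 1*(-1442275)) + z/(-2712019) = 1776465/((-1368 - 960*(-662)) - 1*(-1442275)) - 13039/(-2712019) = 1776465/((-1368 + 635520) + 1442275) - 13039*(-1/2712019) = 1776465/(634152 + 1442275) + 13039/2712019 = 1776465/2076427 + 13039/2712019 = 4844881364488/5631309476113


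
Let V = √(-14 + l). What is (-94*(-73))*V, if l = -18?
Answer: 27448*I*√2 ≈ 38817.0*I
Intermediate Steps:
V = 4*I*√2 (V = √(-14 - 18) = √(-32) = 4*I*√2 ≈ 5.6569*I)
(-94*(-73))*V = (-94*(-73))*(4*I*√2) = 6862*(4*I*√2) = 27448*I*√2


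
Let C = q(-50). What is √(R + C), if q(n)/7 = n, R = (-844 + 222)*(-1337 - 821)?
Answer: √1341926 ≈ 1158.4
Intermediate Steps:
R = 1342276 (R = -622*(-2158) = 1342276)
q(n) = 7*n
C = -350 (C = 7*(-50) = -350)
√(R + C) = √(1342276 - 350) = √1341926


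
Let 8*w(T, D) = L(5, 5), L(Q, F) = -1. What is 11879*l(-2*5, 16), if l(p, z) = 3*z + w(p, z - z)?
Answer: 4549657/8 ≈ 5.6871e+5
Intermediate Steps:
w(T, D) = -⅛ (w(T, D) = (⅛)*(-1) = -⅛)
l(p, z) = -⅛ + 3*z (l(p, z) = 3*z - ⅛ = -⅛ + 3*z)
11879*l(-2*5, 16) = 11879*(-⅛ + 3*16) = 11879*(-⅛ + 48) = 11879*(383/8) = 4549657/8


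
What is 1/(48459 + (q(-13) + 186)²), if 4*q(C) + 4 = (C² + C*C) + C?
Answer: 16/1909569 ≈ 8.3788e-6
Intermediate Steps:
q(C) = -1 + C²/2 + C/4 (q(C) = -1 + ((C² + C*C) + C)/4 = -1 + ((C² + C²) + C)/4 = -1 + (2*C² + C)/4 = -1 + (C + 2*C²)/4 = -1 + (C²/2 + C/4) = -1 + C²/2 + C/4)
1/(48459 + (q(-13) + 186)²) = 1/(48459 + ((-1 + (½)*(-13)² + (¼)*(-13)) + 186)²) = 1/(48459 + ((-1 + (½)*169 - 13/4) + 186)²) = 1/(48459 + ((-1 + 169/2 - 13/4) + 186)²) = 1/(48459 + (321/4 + 186)²) = 1/(48459 + (1065/4)²) = 1/(48459 + 1134225/16) = 1/(1909569/16) = 16/1909569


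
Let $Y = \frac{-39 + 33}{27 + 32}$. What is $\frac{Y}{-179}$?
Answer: $\frac{6}{10561} \approx 0.00056813$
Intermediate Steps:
$Y = - \frac{6}{59} \approx -0.10169$
$\frac{Y}{-179} = \frac{1}{-179} \left(- \frac{6}{59}\right) = \left(- \frac{1}{179}\right) \left(- \frac{6}{59}\right) = \frac{6}{10561}$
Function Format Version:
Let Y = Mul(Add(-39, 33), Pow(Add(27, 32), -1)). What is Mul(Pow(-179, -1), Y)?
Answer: Rational(6, 10561) ≈ 0.00056813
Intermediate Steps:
Y = Rational(-6, 59) (Y = Mul(-6, Pow(59, -1)) = Mul(-6, Rational(1, 59)) = Rational(-6, 59) ≈ -0.10169)
Mul(Pow(-179, -1), Y) = Mul(Pow(-179, -1), Rational(-6, 59)) = Mul(Rational(-1, 179), Rational(-6, 59)) = Rational(6, 10561)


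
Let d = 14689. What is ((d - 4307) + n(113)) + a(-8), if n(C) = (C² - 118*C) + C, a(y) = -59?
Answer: 9871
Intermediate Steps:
n(C) = C² - 117*C
((d - 4307) + n(113)) + a(-8) = ((14689 - 4307) + 113*(-117 + 113)) - 59 = (10382 + 113*(-4)) - 59 = (10382 - 452) - 59 = 9930 - 59 = 9871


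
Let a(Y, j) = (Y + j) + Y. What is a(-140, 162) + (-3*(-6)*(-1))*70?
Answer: -1378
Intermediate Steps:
a(Y, j) = j + 2*Y
a(-140, 162) + (-3*(-6)*(-1))*70 = (162 + 2*(-140)) + (-3*(-6)*(-1))*70 = (162 - 280) + (18*(-1))*70 = -118 - 18*70 = -118 - 1260 = -1378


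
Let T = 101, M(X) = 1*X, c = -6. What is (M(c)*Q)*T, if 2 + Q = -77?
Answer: 47874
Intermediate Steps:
M(X) = X
Q = -79 (Q = -2 - 77 = -79)
(M(c)*Q)*T = -6*(-79)*101 = 474*101 = 47874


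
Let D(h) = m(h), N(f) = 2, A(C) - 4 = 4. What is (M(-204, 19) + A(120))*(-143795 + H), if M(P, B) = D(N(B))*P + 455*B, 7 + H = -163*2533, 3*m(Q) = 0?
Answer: -4816960693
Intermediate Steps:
m(Q) = 0 (m(Q) = (⅓)*0 = 0)
A(C) = 8 (A(C) = 4 + 4 = 8)
H = -412886 (H = -7 - 163*2533 = -7 - 412879 = -412886)
D(h) = 0
M(P, B) = 455*B (M(P, B) = 0*P + 455*B = 0 + 455*B = 455*B)
(M(-204, 19) + A(120))*(-143795 + H) = (455*19 + 8)*(-143795 - 412886) = (8645 + 8)*(-556681) = 8653*(-556681) = -4816960693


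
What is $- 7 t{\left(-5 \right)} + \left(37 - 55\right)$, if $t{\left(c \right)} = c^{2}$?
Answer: $-193$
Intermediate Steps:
$- 7 t{\left(-5 \right)} + \left(37 - 55\right) = - 7 \left(-5\right)^{2} + \left(37 - 55\right) = \left(-7\right) 25 - 18 = -175 - 18 = -193$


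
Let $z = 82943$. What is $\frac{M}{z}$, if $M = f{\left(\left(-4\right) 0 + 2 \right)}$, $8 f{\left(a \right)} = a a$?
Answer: $\frac{1}{165886} \approx 6.0282 \cdot 10^{-6}$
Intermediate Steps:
$f{\left(a \right)} = \frac{a^{2}}{8}$ ($f{\left(a \right)} = \frac{a a}{8} = \frac{a^{2}}{8}$)
$M = \frac{1}{2}$ ($M = \frac{\left(\left(-4\right) 0 + 2\right)^{2}}{8} = \frac{\left(0 + 2\right)^{2}}{8} = \frac{2^{2}}{8} = \frac{1}{8} \cdot 4 = \frac{1}{2} \approx 0.5$)
$\frac{M}{z} = \frac{1}{2 \cdot 82943} = \frac{1}{2} \cdot \frac{1}{82943} = \frac{1}{165886}$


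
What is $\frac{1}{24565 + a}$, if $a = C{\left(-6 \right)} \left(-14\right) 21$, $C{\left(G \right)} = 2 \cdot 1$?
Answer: $\frac{1}{23977} \approx 4.1707 \cdot 10^{-5}$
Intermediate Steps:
$C{\left(G \right)} = 2$
$a = -588$ ($a = 2 \left(-14\right) 21 = \left(-28\right) 21 = -588$)
$\frac{1}{24565 + a} = \frac{1}{24565 - 588} = \frac{1}{23977}$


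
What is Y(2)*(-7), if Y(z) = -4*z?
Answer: 56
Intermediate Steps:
Y(2)*(-7) = -4*2*(-7) = -8*(-7) = 56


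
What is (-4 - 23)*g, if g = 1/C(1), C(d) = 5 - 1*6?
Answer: 27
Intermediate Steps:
C(d) = -1 (C(d) = 5 - 6 = -1)
g = -1 (g = 1/(-1) = -1)
(-4 - 23)*g = (-4 - 23)*(-1) = -27*(-1) = 27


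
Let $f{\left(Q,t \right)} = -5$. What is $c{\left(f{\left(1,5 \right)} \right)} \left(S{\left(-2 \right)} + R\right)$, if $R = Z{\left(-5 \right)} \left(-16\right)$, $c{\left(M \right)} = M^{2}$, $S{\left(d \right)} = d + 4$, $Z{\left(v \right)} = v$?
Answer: $2050$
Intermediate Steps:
$S{\left(d \right)} = 4 + d$
$R = 80$ ($R = \left(-5\right) \left(-16\right) = 80$)
$c{\left(f{\left(1,5 \right)} \right)} \left(S{\left(-2 \right)} + R\right) = \left(-5\right)^{2} \left(\left(4 - 2\right) + 80\right) = 25 \left(2 + 80\right) = 25 \cdot 82 = 2050$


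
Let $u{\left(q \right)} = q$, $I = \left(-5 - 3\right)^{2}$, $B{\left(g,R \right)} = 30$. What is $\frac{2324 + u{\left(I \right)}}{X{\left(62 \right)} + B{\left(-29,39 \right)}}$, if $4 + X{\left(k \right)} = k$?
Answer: $\frac{597}{22} \approx 27.136$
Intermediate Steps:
$I = 64$ ($I = \left(-8\right)^{2} = 64$)
$X{\left(k \right)} = -4 + k$
$\frac{2324 + u{\left(I \right)}}{X{\left(62 \right)} + B{\left(-29,39 \right)}} = \frac{2324 + 64}{\left(-4 + 62\right) + 30} = \frac{2388}{58 + 30} = \frac{2388}{88} = 2388 \cdot \frac{1}{88} = \frac{597}{22}$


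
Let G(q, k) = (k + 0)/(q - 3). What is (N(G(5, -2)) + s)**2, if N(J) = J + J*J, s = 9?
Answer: 81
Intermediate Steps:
G(q, k) = k/(-3 + q)
N(J) = J + J**2
(N(G(5, -2)) + s)**2 = ((-2/(-3 + 5))*(1 - 2/(-3 + 5)) + 9)**2 = ((-2/2)*(1 - 2/2) + 9)**2 = ((-2*1/2)*(1 - 2*1/2) + 9)**2 = (-(1 - 1) + 9)**2 = (-1*0 + 9)**2 = (0 + 9)**2 = 9**2 = 81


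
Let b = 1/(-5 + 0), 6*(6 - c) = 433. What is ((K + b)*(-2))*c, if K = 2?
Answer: 1191/5 ≈ 238.20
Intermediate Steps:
c = -397/6 (c = 6 - ⅙*433 = 6 - 433/6 = -397/6 ≈ -66.167)
b = -⅕ (b = 1/(-5) = -⅕ ≈ -0.20000)
((K + b)*(-2))*c = ((2 - ⅕)*(-2))*(-397/6) = ((9/5)*(-2))*(-397/6) = -18/5*(-397/6) = 1191/5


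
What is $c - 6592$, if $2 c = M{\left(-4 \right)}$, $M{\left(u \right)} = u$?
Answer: $-6594$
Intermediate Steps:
$c = -2$ ($c = \frac{1}{2} \left(-4\right) = -2$)
$c - 6592 = -2 - 6592 = -6594$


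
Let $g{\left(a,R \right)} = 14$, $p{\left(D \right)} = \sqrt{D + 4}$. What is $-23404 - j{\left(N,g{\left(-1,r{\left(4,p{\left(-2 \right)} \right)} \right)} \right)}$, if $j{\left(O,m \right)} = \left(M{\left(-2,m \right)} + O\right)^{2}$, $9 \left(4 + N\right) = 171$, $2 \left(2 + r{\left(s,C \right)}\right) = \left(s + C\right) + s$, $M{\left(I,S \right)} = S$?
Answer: $-24245$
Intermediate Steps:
$p{\left(D \right)} = \sqrt{4 + D}$
$r{\left(s,C \right)} = -2 + s + \frac{C}{2}$ ($r{\left(s,C \right)} = -2 + \frac{\left(s + C\right) + s}{2} = -2 + \frac{\left(C + s\right) + s}{2} = -2 + \frac{C + 2 s}{2} = -2 + \left(s + \frac{C}{2}\right) = -2 + s + \frac{C}{2}$)
$N = 15$ ($N = -4 + \frac{1}{9} \cdot 171 = -4 + 19 = 15$)
$j{\left(O,m \right)} = \left(O + m\right)^{2}$ ($j{\left(O,m \right)} = \left(m + O\right)^{2} = \left(O + m\right)^{2}$)
$-23404 - j{\left(N,g{\left(-1,r{\left(4,p{\left(-2 \right)} \right)} \right)} \right)} = -23404 - \left(15 + 14\right)^{2} = -23404 - 29^{2} = -23404 - 841 = -24245$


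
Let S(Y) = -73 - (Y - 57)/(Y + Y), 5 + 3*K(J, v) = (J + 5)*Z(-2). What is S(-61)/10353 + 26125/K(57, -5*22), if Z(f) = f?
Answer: -5499664547/9051973 ≈ -607.57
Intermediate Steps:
K(J, v) = -5 - 2*J/3 (K(J, v) = -5/3 + ((J + 5)*(-2))/3 = -5/3 + ((5 + J)*(-2))/3 = -5/3 + (-10 - 2*J)/3 = -5/3 + (-10/3 - 2*J/3) = -5 - 2*J/3)
S(Y) = -73 - (-57 + Y)/(2*Y)
S(-61)/10353 + 26125/K(57, -5*22) = ((3/2)*(19 - 49*(-61))/(-61))/10353 + 26125/(-5 - ⅔*57) = ((3/2)*(-1/61)*(19 + 2989))*(1/10353) + 26125/(-5 - 38) = ((3/2)*(-1/61)*3008)*(1/10353) + 26125/(-43) = -4512/61*1/10353 + 26125*(-1/43) = -1504/210511 - 26125/43 = -5499664547/9051973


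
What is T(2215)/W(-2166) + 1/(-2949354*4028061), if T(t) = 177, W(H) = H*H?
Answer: 116821748328199/3096473308036545348 ≈ 3.7727e-5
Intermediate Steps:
W(H) = H²
T(2215)/W(-2166) + 1/(-2949354*4028061) = 177/((-2166)²) + 1/(-2949354*4028061) = 177/4691556 - 1/2949354*1/4028061 = 177*(1/4691556) - 1/11880177822594 = 59/1563852 - 1/11880177822594 = 116821748328199/3096473308036545348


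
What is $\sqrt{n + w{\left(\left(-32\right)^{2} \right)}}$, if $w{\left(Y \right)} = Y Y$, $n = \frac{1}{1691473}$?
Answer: $\frac{\sqrt{3000060776001687377}}{1691473} \approx 1024.0$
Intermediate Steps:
$n = \frac{1}{1691473} \approx 5.912 \cdot 10^{-7}$
$w{\left(Y \right)} = Y^{2}$
$\sqrt{n + w{\left(\left(-32\right)^{2} \right)}} = \sqrt{\frac{1}{1691473} + \left(\left(-32\right)^{2}\right)^{2}} = \sqrt{\frac{1}{1691473} + 1024^{2}} = \sqrt{\frac{1}{1691473} + 1048576} = \sqrt{\frac{1773637992449}{1691473}} = \frac{\sqrt{3000060776001687377}}{1691473}$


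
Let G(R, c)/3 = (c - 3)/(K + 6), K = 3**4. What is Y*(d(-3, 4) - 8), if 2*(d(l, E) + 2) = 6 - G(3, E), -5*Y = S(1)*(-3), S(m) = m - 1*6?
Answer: 1221/58 ≈ 21.052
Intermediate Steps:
S(m) = -6 + m (S(m) = m - 6 = -6 + m)
K = 81
G(R, c) = -3/29 + c/29 (G(R, c) = 3*((c - 3)/(81 + 6)) = 3*((-3 + c)/87) = 3*((-3 + c)*(1/87)) = 3*(-1/29 + c/87) = -3/29 + c/29)
Y = -3 (Y = -(-6 + 1)*(-3)/5 = -(-1)*(-3) = -1/5*15 = -3)
d(l, E) = 61/58 - E/58 (d(l, E) = -2 + (6 - (-3/29 + E/29))/2 = -2 + (6 + (3/29 - E/29))/2 = -2 + (177/29 - E/29)/2 = -2 + (177/58 - E/58) = 61/58 - E/58)
Y*(d(-3, 4) - 8) = -3*((61/58 - 1/58*4) - 8) = -3*((61/58 - 2/29) - 8) = -3*(57/58 - 8) = -3*(-407/58) = 1221/58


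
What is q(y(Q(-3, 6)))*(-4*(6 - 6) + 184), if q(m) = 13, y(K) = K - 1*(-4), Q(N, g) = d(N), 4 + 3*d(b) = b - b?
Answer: 2392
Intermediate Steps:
d(b) = -4/3 (d(b) = -4/3 + (b - b)/3 = -4/3 + (1/3)*0 = -4/3 + 0 = -4/3)
Q(N, g) = -4/3
y(K) = 4 + K (y(K) = K + 4 = 4 + K)
q(y(Q(-3, 6)))*(-4*(6 - 6) + 184) = 13*(-4*(6 - 6) + 184) = 13*(-4*0 + 184) = 13*(0 + 184) = 13*184 = 2392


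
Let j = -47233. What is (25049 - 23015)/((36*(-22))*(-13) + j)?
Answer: -2034/36937 ≈ -0.055067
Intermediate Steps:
(25049 - 23015)/((36*(-22))*(-13) + j) = (25049 - 23015)/((36*(-22))*(-13) - 47233) = 2034/(-792*(-13) - 47233) = 2034/(10296 - 47233) = 2034/(-36937) = 2034*(-1/36937) = -2034/36937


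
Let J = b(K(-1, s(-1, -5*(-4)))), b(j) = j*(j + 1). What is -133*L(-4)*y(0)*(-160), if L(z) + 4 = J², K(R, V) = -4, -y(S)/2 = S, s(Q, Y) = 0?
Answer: 0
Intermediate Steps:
y(S) = -2*S
b(j) = j*(1 + j)
J = 12 (J = -4*(1 - 4) = -4*(-3) = 12)
L(z) = 140 (L(z) = -4 + 12² = -4 + 144 = 140)
-133*L(-4)*y(0)*(-160) = -18620*(-2*0)*(-160) = -18620*0*(-160) = -133*0*(-160) = 0*(-160) = 0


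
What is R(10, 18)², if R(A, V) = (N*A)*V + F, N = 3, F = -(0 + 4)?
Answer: 287296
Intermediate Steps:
F = -4 (F = -1*4 = -4)
R(A, V) = -4 + 3*A*V (R(A, V) = (3*A)*V - 4 = 3*A*V - 4 = -4 + 3*A*V)
R(10, 18)² = (-4 + 3*10*18)² = (-4 + 540)² = 536² = 287296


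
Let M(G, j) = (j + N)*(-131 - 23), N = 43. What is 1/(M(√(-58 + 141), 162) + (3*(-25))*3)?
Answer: -1/31795 ≈ -3.1451e-5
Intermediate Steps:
M(G, j) = -6622 - 154*j (M(G, j) = (j + 43)*(-131 - 23) = (43 + j)*(-154) = -6622 - 154*j)
1/(M(√(-58 + 141), 162) + (3*(-25))*3) = 1/((-6622 - 154*162) + (3*(-25))*3) = 1/((-6622 - 24948) - 75*3) = 1/(-31570 - 225) = 1/(-31795) = -1/31795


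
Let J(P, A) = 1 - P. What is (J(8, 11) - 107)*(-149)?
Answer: 16986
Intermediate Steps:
(J(8, 11) - 107)*(-149) = ((1 - 1*8) - 107)*(-149) = ((1 - 8) - 107)*(-149) = (-7 - 107)*(-149) = -114*(-149) = 16986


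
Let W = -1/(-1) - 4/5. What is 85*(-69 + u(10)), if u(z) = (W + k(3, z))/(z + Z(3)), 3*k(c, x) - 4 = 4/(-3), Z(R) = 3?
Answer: -685372/117 ≈ -5857.9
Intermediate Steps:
W = 1/5 (W = -1*(-1) - 4*1/5 = 1 - 4/5 = 1/5 ≈ 0.20000)
k(c, x) = 8/9 (k(c, x) = 4/3 + (4/(-3))/3 = 4/3 + (4*(-1/3))/3 = 4/3 + (1/3)*(-4/3) = 4/3 - 4/9 = 8/9)
u(z) = 49/(45*(3 + z)) (u(z) = (1/5 + 8/9)/(z + 3) = 49/(45*(3 + z)))
85*(-69 + u(10)) = 85*(-69 + 49/(45*(3 + 10))) = 85*(-69 + (49/45)/13) = 85*(-69 + (49/45)*(1/13)) = 85*(-69 + 49/585) = 85*(-40316/585) = -685372/117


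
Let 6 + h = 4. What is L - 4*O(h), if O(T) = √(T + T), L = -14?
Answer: -14 - 8*I ≈ -14.0 - 8.0*I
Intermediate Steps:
h = -2 (h = -6 + 4 = -2)
O(T) = √2*√T (O(T) = √(2*T) = √2*√T)
L - 4*O(h) = -14 - 4*√2*√(-2) = -14 - 4*√2*I*√2 = -14 - 8*I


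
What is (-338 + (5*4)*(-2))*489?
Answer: -184842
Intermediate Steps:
(-338 + (5*4)*(-2))*489 = (-338 + 20*(-2))*489 = (-338 - 40)*489 = -378*489 = -184842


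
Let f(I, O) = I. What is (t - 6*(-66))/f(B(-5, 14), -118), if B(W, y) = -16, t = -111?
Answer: -285/16 ≈ -17.813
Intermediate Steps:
(t - 6*(-66))/f(B(-5, 14), -118) = (-111 - 6*(-66))/(-16) = (-111 + 396)*(-1/16) = 285*(-1/16) = -285/16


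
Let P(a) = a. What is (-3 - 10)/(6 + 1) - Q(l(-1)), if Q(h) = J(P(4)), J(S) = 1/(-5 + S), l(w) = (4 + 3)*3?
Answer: -6/7 ≈ -0.85714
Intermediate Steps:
l(w) = 21 (l(w) = 7*3 = 21)
Q(h) = -1 (Q(h) = 1/(-5 + 4) = 1/(-1) = -1)
(-3 - 10)/(6 + 1) - Q(l(-1)) = (-3 - 10)/(6 + 1) - 1*(-1) = -13/7 + 1 = -6/7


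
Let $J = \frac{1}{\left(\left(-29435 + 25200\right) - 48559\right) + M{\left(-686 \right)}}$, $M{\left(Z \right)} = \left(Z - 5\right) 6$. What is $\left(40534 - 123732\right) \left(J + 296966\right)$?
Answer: $- \frac{703407642778361}{28470} \approx -2.4707 \cdot 10^{10}$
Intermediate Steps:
$M{\left(Z \right)} = -30 + 6 Z$ ($M{\left(Z \right)} = \left(-5 + Z\right) 6 = -30 + 6 Z$)
$J = - \frac{1}{56940}$ ($J = \frac{1}{\left(\left(-29435 + 25200\right) - 48559\right) + \left(-30 + 6 \left(-686\right)\right)} = \frac{1}{\left(-4235 - 48559\right) - 4146} = \frac{1}{-52794 - 4146} = \frac{1}{-56940} = - \frac{1}{56940} \approx -1.7562 \cdot 10^{-5}$)
$\left(40534 - 123732\right) \left(J + 296966\right) = \left(40534 - 123732\right) \left(- \frac{1}{56940} + 296966\right) = \left(-83198\right) \frac{16909244039}{56940} = - \frac{703407642778361}{28470}$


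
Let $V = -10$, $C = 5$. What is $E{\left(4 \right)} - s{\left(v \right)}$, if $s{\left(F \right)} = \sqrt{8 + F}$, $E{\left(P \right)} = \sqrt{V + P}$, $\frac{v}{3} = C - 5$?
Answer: $- 2 \sqrt{2} + i \sqrt{6} \approx -2.8284 + 2.4495 i$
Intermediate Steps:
$v = 0$ ($v = 3 \left(5 - 5\right) = 3 \cdot 0 = 0$)
$E{\left(P \right)} = \sqrt{-10 + P}$
$E{\left(4 \right)} - s{\left(v \right)} = \sqrt{-10 + 4} - \sqrt{8 + 0} = \sqrt{-6} - \sqrt{8} = i \sqrt{6} - 2 \sqrt{2} = - 2 \sqrt{2} + i \sqrt{6}$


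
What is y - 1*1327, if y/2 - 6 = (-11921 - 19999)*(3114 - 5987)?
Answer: 183411005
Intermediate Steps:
y = 183412332 (y = 12 + 2*((-11921 - 19999)*(3114 - 5987)) = 12 + 2*(-31920*(-2873)) = 12 + 2*91706160 = 12 + 183412320 = 183412332)
y - 1*1327 = 183412332 - 1*1327 = 183412332 - 1327 = 183411005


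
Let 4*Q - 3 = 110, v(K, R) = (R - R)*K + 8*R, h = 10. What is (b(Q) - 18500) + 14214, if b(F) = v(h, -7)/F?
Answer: -484542/113 ≈ -4288.0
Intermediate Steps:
v(K, R) = 8*R (v(K, R) = 0*K + 8*R = 0 + 8*R = 8*R)
Q = 113/4 (Q = 3/4 + (1/4)*110 = 3/4 + 55/2 = 113/4 ≈ 28.250)
b(F) = -56/F (b(F) = (8*(-7))/F = -56/F)
(b(Q) - 18500) + 14214 = (-56/113/4 - 18500) + 14214 = (-56*4/113 - 18500) + 14214 = (-224/113 - 18500) + 14214 = -2090724/113 + 14214 = -484542/113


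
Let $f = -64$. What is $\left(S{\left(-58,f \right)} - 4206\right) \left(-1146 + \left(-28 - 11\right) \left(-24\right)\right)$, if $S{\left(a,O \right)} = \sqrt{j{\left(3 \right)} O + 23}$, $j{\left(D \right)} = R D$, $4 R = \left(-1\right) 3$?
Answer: $883260 - 210 \sqrt{167} \approx 8.8055 \cdot 10^{5}$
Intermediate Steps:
$R = - \frac{3}{4}$ ($R = \frac{\left(-1\right) 3}{4} = \frac{1}{4} \left(-3\right) = - \frac{3}{4} \approx -0.75$)
$j{\left(D \right)} = - \frac{3 D}{4}$
$S{\left(a,O \right)} = \sqrt{23 - \frac{9 O}{4}}$ ($S{\left(a,O \right)} = \sqrt{\left(- \frac{3}{4}\right) 3 O + 23} = \sqrt{- \frac{9 O}{4} + 23} = \sqrt{23 - \frac{9 O}{4}}$)
$\left(S{\left(-58,f \right)} - 4206\right) \left(-1146 + \left(-28 - 11\right) \left(-24\right)\right) = \left(\frac{\sqrt{92 - -576}}{2} - 4206\right) \left(-1146 + \left(-28 - 11\right) \left(-24\right)\right) = \left(\frac{\sqrt{92 + 576}}{2} - 4206\right) \left(-1146 - -936\right) = \left(\frac{\sqrt{668}}{2} - 4206\right) \left(-1146 + 936\right) = \left(\frac{2 \sqrt{167}}{2} - 4206\right) \left(-210\right) = \left(\sqrt{167} - 4206\right) \left(-210\right) = \left(-4206 + \sqrt{167}\right) \left(-210\right) = 883260 - 210 \sqrt{167}$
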